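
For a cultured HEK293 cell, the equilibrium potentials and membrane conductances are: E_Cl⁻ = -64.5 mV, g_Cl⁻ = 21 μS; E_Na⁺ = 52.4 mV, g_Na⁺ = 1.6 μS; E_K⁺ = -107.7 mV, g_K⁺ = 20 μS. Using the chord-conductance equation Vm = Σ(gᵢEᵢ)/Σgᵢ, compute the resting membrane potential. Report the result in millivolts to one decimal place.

Σ gᵢEᵢ = 21·(-64.5) + 1.6·(52.4) + 20·(-107.7) = -3424.66
Σ gᵢ = 21 + 1.6 + 20 = 42.6
Vm = -3424.66 / 42.6 = -80.39 mV

-80.4 mV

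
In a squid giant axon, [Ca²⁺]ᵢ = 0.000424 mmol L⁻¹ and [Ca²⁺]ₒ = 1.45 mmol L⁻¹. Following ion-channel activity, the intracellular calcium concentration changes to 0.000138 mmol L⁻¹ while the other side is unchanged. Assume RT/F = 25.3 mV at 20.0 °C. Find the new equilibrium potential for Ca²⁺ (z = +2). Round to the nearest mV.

After the shift: [Ca²⁺]_out = 1.45, [Ca²⁺]_in = 0.000138 mmol L⁻¹.
E_new = (25.3/2)·ln(1.45/0.000138) = 12.65 · (9.2598) = 117.14 mV

117 mV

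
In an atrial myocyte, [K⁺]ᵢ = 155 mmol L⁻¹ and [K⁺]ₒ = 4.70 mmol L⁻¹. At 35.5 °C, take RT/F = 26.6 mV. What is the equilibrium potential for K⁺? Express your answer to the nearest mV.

-93 mV

E = (26.6/z) · ln([K⁺]_out/[K⁺]_in) with z = +1.
= (26.6/1) · ln(4.70/155) = 26.60 · ln(0.03032)
= 26.60 · (-3.4959) = -92.99 mV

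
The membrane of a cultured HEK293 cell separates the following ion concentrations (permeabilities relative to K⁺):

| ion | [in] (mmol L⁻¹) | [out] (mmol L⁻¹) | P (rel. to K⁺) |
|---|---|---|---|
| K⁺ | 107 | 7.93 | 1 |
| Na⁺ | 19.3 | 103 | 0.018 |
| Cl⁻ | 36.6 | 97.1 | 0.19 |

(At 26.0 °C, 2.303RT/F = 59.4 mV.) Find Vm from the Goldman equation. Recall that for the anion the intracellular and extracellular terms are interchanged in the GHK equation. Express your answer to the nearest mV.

Vm = 59.4 · log₁₀[(Σ P·[cation]ₒ + Σ P·[anion]ᵢ) / (Σ P·[cation]ᵢ + Σ P·[anion]ₒ)]
Numerator = 1×7.93 + 0.018×103 + 0.19×36.6 = 16.74
Denominator = 1×107 + 0.018×19.3 + 0.19×97.1 = 125.8
Vm = 59.4 · log₁₀(0.13306) = 59.4 × (-0.8760) = -52.03 mV

-52 mV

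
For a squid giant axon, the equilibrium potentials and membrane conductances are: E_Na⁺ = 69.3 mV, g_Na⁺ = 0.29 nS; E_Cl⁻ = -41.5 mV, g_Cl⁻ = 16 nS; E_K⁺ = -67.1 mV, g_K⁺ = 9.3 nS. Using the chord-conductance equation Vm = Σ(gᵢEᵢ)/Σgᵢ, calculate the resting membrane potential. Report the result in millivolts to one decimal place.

Σ gᵢEᵢ = 0.29·(69.3) + 16·(-41.5) + 9.3·(-67.1) = -1267.93
Σ gᵢ = 0.29 + 16 + 9.3 = 25.59
Vm = -1267.93 / 25.59 = -49.55 mV

-49.5 mV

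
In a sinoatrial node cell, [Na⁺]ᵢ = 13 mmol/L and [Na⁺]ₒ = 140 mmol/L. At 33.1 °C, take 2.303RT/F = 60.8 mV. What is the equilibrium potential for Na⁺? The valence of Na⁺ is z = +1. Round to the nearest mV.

E = (60.8/z) · log₁₀([Na⁺]_out/[Na⁺]_in) with z = +1.
= (60.8/1) · log₁₀(140/13) = 60.80 · log₁₀(10.77)
= 60.80 · (1.0322) = 62.76 mV

63 mV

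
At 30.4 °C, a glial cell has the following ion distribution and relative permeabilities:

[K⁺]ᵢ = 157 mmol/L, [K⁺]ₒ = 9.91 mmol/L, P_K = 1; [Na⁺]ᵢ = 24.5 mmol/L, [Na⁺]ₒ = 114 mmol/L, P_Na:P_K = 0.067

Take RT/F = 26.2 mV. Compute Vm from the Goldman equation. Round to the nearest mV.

-58 mV

Vm = 26.2 · ln[(Σ P·[cation]ₒ + Σ P·[anion]ᵢ) / (Σ P·[cation]ᵢ + Σ P·[anion]ₒ)]
Numerator = 1×9.91 + 0.067×114 = 17.55
Denominator = 1×157 + 0.067×24.5 = 158.6
Vm = 26.2 · ln(0.11061) = 26.2 × (-2.2017) = -57.68 mV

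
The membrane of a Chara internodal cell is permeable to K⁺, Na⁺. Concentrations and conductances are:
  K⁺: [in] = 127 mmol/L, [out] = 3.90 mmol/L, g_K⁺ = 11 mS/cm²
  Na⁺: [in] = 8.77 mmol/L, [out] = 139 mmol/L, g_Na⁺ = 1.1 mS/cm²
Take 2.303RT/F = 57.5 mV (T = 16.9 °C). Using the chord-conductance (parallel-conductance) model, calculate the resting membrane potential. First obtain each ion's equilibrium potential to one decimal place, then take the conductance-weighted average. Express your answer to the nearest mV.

E_K⁺ = (57.5/1)·log₁₀(3.90/127) = -87.0 mV
E_Na⁺ = (57.5/1)·log₁₀(139/8.77) = 69.0 mV
Vm = (Σ gᵢEᵢ)/(Σ gᵢ) = (11·-87.0 + 1.1·69.0) / (11 + 1.1)
= -881.10 / 12.1 = -72.82 mV

-73 mV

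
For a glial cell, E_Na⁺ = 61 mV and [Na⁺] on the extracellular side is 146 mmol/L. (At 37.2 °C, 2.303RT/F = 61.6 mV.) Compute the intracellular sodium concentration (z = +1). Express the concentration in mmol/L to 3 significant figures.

Nernst: E = (61.6/1) · log₁₀([out]/[in]), so log₁₀([out]/[in]) = 61.0 × 1 / 61.6 = 0.9903.
[out]/[in] = 10^(0.9903) = 9.778.
[in] = 146 / 9.778 = 14.93 mmol/L.

14.9 mmol/L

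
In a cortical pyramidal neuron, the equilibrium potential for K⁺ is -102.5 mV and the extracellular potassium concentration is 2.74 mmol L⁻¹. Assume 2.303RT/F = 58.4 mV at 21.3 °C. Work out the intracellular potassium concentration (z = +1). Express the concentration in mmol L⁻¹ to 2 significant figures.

160 mmol L⁻¹

Nernst: E = (58.4/1) · log₁₀([out]/[in]), so log₁₀([out]/[in]) = -102.5 × 1 / 58.4 = -1.7551.
[out]/[in] = 10^(-1.7551) = 0.01757.
[in] = 2.74 / 0.01757 = 155.9 mmol L⁻¹.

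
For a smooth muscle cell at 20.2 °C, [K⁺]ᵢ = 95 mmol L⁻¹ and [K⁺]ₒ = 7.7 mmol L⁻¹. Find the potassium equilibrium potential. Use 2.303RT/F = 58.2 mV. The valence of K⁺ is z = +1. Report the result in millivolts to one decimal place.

E = (58.2/z) · log₁₀([K⁺]_out/[K⁺]_in) with z = +1.
= (58.2/1) · log₁₀(7.7/95) = 58.20 · log₁₀(0.08105)
= 58.20 · (-1.0912) = -63.51 mV

-63.5 mV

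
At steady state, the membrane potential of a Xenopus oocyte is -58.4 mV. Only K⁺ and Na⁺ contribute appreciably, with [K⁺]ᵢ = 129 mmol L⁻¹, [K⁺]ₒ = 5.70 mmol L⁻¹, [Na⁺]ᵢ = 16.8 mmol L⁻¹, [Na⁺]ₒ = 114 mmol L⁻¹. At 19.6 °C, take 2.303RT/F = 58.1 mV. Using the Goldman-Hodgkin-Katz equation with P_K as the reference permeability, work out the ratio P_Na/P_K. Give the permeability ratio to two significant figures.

0.063

Let α = P_Na/P_K. GHK: Vm = 58.1·log₁₀[(Kₒ + α·Naₒ)/(Kᵢ + α·Naᵢ)].
10^(Vm/58.1) = 10^(-58.4/58.1) = 0.098818
So 0.098818·(Kᵢ + α·Naᵢ) = Kₒ + α·Naₒ → α = (0.098818·129.0 − 5.7) / (114.0 − 0.098818·16.8)
α = (12.75 − 5.7) / (114.0 − 1.66) = 7.048/112.3 = 0.06273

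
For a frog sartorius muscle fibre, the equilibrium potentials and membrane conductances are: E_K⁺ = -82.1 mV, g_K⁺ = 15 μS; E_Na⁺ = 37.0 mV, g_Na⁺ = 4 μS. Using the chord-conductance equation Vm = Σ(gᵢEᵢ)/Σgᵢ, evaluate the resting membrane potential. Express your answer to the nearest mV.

-57 mV

Σ gᵢEᵢ = 15·(-82.1) + 4·(37.0) = -1083.50
Σ gᵢ = 15 + 4 = 19
Vm = -1083.50 / 19 = -57.03 mV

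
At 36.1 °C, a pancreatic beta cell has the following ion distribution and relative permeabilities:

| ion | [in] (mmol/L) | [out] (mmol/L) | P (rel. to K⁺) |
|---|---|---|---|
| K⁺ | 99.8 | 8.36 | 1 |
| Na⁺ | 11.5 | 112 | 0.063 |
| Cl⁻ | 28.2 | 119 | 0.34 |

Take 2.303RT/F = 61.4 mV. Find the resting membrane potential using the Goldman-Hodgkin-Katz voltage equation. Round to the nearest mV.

Vm = 61.4 · log₁₀[(Σ P·[cation]ₒ + Σ P·[anion]ᵢ) / (Σ P·[cation]ᵢ + Σ P·[anion]ₒ)]
Numerator = 1×8.36 + 0.063×112 + 0.34×28.2 = 25
Denominator = 1×99.8 + 0.063×11.5 + 0.34×119 = 141
Vm = 61.4 · log₁₀(0.17735) = 61.4 × (-0.7512) = -46.12 mV

-46 mV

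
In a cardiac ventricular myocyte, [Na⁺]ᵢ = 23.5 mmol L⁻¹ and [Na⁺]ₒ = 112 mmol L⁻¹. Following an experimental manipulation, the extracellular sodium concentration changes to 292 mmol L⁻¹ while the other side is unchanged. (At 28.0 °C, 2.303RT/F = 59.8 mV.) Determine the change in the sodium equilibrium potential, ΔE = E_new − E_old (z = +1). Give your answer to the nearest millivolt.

E_old = (59.8/1)·log₁₀(112/23.5) = 40.55 mV
E_new = (59.8/1)·log₁₀(292/23.5) = 65.44 mV
ΔE = 65.44 − (40.55) = 24.89 mV

25 mV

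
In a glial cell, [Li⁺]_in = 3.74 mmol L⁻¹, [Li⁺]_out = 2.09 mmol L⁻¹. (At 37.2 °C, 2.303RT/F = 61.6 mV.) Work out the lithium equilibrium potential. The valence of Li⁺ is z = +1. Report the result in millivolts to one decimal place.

-15.6 mV

E = (61.6/z) · log₁₀([Li⁺]_out/[Li⁺]_in) with z = +1.
= (61.6/1) · log₁₀(2.09/3.74) = 61.60 · log₁₀(0.5588)
= 61.60 · (-0.2527) = -15.57 mV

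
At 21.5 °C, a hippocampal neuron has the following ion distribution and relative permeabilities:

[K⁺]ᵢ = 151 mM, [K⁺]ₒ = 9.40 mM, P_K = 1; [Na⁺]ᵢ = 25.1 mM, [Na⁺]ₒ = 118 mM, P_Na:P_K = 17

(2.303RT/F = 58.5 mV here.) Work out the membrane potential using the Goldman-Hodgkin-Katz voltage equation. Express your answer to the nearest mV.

32 mV

Vm = 58.5 · log₁₀[(Σ P·[cation]ₒ + Σ P·[anion]ᵢ) / (Σ P·[cation]ᵢ + Σ P·[anion]ₒ)]
Numerator = 1×9.40 + 17×118 = 2015
Denominator = 1×151 + 17×25.1 = 577.7
Vm = 58.5 · log₁₀(3.4887) = 58.5 × (0.5427) = 31.75 mV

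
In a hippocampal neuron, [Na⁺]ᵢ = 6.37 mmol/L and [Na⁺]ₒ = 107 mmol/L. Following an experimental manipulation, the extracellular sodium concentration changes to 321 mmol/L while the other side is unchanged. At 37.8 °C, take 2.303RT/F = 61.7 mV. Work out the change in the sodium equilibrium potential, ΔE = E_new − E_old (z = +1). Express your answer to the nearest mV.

E_old = (61.7/1)·log₁₀(107/6.37) = 75.60 mV
E_new = (61.7/1)·log₁₀(321/6.37) = 105.04 mV
ΔE = 105.04 − (75.60) = 29.44 mV

29 mV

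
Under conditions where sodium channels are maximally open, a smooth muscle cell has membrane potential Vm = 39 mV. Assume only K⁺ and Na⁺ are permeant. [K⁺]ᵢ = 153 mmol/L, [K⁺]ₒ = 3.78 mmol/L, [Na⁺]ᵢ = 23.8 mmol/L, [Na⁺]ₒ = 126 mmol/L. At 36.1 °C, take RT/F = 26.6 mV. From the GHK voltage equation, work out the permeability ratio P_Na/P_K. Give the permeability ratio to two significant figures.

29

Let α = P_Na/P_K. GHK: Vm = 26.6·ln[(Kₒ + α·Naₒ)/(Kᵢ + α·Naᵢ)].
e^(Vm/26.6) = e^(39.0/26.6) = 4.3326
So 4.3326·(Kᵢ + α·Naᵢ) = Kₒ + α·Naₒ → α = (4.3326·153.0 − 3.78) / (126.0 − 4.3326·23.8)
α = (662.9 − 3.78) / (126.0 − 103.1) = 659.1/22.88 = 28.8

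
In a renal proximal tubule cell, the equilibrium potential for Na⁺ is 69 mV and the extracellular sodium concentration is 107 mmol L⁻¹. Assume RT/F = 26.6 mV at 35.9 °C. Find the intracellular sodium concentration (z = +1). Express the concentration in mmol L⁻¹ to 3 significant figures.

8.00 mmol L⁻¹

Nernst: E = (26.6/1) · ln([out]/[in]), so ln([out]/[in]) = 69.0 × 1 / 26.6 = 2.5940.
[out]/[in] = e^(2.5940) = 13.38.
[in] = 107 / 13.38 = 7.995 mmol L⁻¹.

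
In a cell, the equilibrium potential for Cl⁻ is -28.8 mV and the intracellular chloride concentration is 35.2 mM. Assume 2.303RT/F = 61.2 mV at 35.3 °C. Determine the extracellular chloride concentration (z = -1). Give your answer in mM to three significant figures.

104 mM

Nernst: E = (61.2/-1) · log₁₀([out]/[in]), so log₁₀([out]/[in]) = -28.8 × -1 / 61.2 = 0.4706.
[out]/[in] = 10^(0.4706) = 2.955.
[out] = 2.955 × 35.2 = 104 mM.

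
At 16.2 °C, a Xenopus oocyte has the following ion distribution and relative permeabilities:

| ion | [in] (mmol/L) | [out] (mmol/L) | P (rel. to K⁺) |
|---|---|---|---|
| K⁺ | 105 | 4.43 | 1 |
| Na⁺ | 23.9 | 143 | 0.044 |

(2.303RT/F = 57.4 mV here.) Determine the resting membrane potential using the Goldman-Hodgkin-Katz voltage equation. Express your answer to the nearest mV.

Vm = 57.4 · log₁₀[(Σ P·[cation]ₒ + Σ P·[anion]ᵢ) / (Σ P·[cation]ᵢ + Σ P·[anion]ₒ)]
Numerator = 1×4.43 + 0.044×143 = 10.72
Denominator = 1×105 + 0.044×23.9 = 106.1
Vm = 57.4 · log₁₀(0.1011) = 57.4 × (-0.9952) = -57.13 mV

-57 mV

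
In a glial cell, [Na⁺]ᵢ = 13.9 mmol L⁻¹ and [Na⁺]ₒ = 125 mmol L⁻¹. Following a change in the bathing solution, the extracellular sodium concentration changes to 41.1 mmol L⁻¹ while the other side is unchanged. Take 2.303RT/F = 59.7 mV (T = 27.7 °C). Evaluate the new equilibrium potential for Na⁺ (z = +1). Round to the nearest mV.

28 mV

After the shift: [Na⁺]_out = 41.1, [Na⁺]_in = 13.9 mmol L⁻¹.
E_new = (59.7/1)·log₁₀(41.1/13.9) = 59.70 · (0.4708) = 28.11 mV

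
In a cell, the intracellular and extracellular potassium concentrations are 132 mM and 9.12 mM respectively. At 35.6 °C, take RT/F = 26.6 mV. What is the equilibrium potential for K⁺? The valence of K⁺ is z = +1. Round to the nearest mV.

E = (26.6/z) · ln([K⁺]_out/[K⁺]_in) with z = +1.
= (26.6/1) · ln(9.12/132) = 26.60 · ln(0.06909)
= 26.60 · (-2.6723) = -71.08 mV

-71 mV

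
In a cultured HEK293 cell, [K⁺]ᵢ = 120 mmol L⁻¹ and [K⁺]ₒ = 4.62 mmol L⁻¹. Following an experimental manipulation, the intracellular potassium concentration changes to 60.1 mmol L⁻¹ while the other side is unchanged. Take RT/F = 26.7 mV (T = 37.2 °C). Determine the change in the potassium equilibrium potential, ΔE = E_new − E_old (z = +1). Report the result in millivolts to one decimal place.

18.5 mV

E_old = (26.7/1)·ln(4.62/120) = -86.96 mV
E_new = (26.7/1)·ln(4.62/60.1) = -68.50 mV
ΔE = -68.50 − (-86.96) = 18.46 mV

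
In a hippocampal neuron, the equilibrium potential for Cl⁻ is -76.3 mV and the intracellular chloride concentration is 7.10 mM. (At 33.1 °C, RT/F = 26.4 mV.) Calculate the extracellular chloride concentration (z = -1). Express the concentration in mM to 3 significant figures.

Nernst: E = (26.4/-1) · ln([out]/[in]), so ln([out]/[in]) = -76.3 × -1 / 26.4 = 2.8902.
[out]/[in] = e^(2.8902) = 18.
[out] = 18 × 7.10 = 127.8 mM.

128 mM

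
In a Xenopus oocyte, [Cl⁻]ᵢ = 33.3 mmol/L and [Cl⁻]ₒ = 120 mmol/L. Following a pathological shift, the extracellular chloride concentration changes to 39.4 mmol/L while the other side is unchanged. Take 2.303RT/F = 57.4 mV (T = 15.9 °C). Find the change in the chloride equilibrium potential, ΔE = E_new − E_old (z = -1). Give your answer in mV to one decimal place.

E_old = (57.4/-1)·log₁₀(120/33.3) = -31.96 mV
E_new = (57.4/-1)·log₁₀(39.4/33.3) = -4.19 mV
ΔE = -4.19 − (-31.96) = 27.76 mV

27.8 mV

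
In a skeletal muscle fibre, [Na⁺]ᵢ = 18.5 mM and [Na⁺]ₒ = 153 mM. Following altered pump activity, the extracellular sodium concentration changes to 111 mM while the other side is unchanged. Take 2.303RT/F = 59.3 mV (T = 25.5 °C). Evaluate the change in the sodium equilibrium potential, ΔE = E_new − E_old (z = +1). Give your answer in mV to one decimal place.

E_old = (59.3/1)·log₁₀(153/18.5) = 54.41 mV
E_new = (59.3/1)·log₁₀(111/18.5) = 46.14 mV
ΔE = 46.14 − (54.41) = -8.26 mV

-8.3 mV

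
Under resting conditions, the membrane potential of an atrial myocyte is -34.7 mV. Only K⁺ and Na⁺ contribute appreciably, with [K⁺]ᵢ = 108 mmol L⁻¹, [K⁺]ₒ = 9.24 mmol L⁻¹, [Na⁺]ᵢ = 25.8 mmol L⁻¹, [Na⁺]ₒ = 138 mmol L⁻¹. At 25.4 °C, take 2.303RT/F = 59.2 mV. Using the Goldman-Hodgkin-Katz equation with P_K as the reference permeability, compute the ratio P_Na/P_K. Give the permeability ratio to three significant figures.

Let α = P_Na/P_K. GHK: Vm = 59.2·log₁₀[(Kₒ + α·Naₒ)/(Kᵢ + α·Naᵢ)].
10^(Vm/59.2) = 10^(-34.7/59.2) = 0.25933
So 0.25933·(Kᵢ + α·Naᵢ) = Kₒ + α·Naₒ → α = (0.25933·108.0 − 9.24) / (138.0 − 0.25933·25.8)
α = (28.01 − 9.24) / (138.0 − 6.691) = 18.77/131.3 = 0.1429

0.143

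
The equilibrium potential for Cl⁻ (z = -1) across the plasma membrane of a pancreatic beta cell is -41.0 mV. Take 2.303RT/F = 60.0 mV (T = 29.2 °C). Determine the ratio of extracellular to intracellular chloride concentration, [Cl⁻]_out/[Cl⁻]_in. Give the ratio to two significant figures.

log₁₀([out]/[in]) = E·z/(60.0) = -41.0 × -1 / 60.0 = 0.6833
[out]/[in] = 10^(0.6833) = 4.823

4.8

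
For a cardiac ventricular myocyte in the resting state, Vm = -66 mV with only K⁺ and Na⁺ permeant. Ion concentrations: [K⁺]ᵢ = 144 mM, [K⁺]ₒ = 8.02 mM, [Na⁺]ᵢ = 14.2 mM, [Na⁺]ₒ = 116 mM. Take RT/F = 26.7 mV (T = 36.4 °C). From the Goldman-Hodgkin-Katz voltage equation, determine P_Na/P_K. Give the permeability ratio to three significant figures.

0.0360

Let α = P_Na/P_K. GHK: Vm = 26.7·ln[(Kₒ + α·Naₒ)/(Kᵢ + α·Naᵢ)].
e^(Vm/26.7) = e^(-66.0/26.7) = 0.084423
So 0.084423·(Kᵢ + α·Naᵢ) = Kₒ + α·Naₒ → α = (0.084423·144.0 − 8.02) / (116.0 − 0.084423·14.2)
α = (12.16 − 8.02) / (116.0 − 1.199) = 4.137/114.8 = 0.03604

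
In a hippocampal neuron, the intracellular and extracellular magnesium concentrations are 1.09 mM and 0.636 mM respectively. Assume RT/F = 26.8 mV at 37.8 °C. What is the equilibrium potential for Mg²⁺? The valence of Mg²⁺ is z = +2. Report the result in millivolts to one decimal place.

E = (26.8/z) · ln([Mg²⁺]_out/[Mg²⁺]_in) with z = +2.
= (26.8/2) · ln(0.636/1.09) = 13.40 · ln(0.5835)
= 13.40 · (-0.5387) = -7.22 mV

-7.2 mV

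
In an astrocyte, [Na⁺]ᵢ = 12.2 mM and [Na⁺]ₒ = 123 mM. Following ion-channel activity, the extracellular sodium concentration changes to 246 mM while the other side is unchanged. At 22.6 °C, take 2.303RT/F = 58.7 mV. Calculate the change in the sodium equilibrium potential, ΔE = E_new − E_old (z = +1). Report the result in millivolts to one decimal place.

17.7 mV

E_old = (58.7/1)·log₁₀(123/12.2) = 58.91 mV
E_new = (58.7/1)·log₁₀(246/12.2) = 76.58 mV
ΔE = 76.58 − (58.91) = 17.67 mV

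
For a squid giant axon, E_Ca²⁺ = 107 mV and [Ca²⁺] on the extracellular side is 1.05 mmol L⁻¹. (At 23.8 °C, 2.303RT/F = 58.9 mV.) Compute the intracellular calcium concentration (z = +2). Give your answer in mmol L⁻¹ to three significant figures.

Nernst: E = (58.9/2) · log₁₀([out]/[in]), so log₁₀([out]/[in]) = 107.0 × 2 / 58.9 = 3.6333.
[out]/[in] = 10^(3.6333) = 4298.
[in] = 1.05 / 4298 = 0.0002443 mmol L⁻¹.

0.000244 mmol L⁻¹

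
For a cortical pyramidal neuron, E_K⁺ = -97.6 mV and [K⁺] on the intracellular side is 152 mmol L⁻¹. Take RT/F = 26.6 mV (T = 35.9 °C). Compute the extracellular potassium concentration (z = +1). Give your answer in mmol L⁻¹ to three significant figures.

Nernst: E = (26.6/1) · ln([out]/[in]), so ln([out]/[in]) = -97.6 × 1 / 26.6 = -3.6692.
[out]/[in] = e^(-3.6692) = 0.0255.
[out] = 0.0255 × 152 = 3.876 mmol L⁻¹.

3.88 mmol L⁻¹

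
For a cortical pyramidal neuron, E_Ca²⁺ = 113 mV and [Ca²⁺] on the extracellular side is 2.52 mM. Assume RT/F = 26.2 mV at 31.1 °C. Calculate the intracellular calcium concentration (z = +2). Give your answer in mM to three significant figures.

0.000452 mM

Nernst: E = (26.2/2) · ln([out]/[in]), so ln([out]/[in]) = 113.0 × 2 / 26.2 = 8.6260.
[out]/[in] = e^(8.6260) = 5574.
[in] = 2.52 / 5574 = 0.0004521 mM.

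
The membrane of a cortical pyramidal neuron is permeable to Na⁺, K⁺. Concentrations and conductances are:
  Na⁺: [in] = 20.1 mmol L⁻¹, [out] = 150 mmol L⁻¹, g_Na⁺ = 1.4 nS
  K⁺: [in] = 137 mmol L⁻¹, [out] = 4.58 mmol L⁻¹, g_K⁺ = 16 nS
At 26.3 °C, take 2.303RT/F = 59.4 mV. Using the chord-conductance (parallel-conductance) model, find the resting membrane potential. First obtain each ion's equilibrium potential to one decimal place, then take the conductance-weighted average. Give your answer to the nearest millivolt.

-76 mV

E_Na⁺ = (59.4/1)·log₁₀(150/20.1) = 51.8 mV
E_K⁺ = (59.4/1)·log₁₀(4.58/137) = -87.7 mV
Vm = (Σ gᵢEᵢ)/(Σ gᵢ) = (1.4·51.8 + 16·-87.7) / (1.4 + 16)
= -1330.68 / 17.4 = -76.48 mV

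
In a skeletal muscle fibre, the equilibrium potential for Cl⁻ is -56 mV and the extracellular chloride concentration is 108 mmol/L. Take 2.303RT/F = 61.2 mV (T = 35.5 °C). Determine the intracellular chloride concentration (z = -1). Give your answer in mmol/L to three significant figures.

Nernst: E = (61.2/-1) · log₁₀([out]/[in]), so log₁₀([out]/[in]) = -56.0 × -1 / 61.2 = 0.9150.
[out]/[in] = 10^(0.9150) = 8.223.
[in] = 108 / 8.223 = 13.13 mmol/L.

13.1 mmol/L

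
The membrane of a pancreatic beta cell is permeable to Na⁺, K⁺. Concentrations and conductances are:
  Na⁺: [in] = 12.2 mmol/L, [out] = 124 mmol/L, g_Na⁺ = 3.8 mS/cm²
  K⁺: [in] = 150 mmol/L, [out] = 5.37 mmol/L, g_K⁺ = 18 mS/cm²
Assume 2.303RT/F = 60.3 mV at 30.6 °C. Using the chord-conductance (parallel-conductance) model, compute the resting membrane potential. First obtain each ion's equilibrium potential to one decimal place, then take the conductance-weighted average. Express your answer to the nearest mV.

E_Na⁺ = (60.3/1)·log₁₀(124/12.2) = 60.7 mV
E_K⁺ = (60.3/1)·log₁₀(5.37/150) = -87.2 mV
Vm = (Σ gᵢEᵢ)/(Σ gᵢ) = (3.8·60.7 + 18·-87.2) / (3.8 + 18)
= -1338.94 / 21.8 = -61.42 mV

-61 mV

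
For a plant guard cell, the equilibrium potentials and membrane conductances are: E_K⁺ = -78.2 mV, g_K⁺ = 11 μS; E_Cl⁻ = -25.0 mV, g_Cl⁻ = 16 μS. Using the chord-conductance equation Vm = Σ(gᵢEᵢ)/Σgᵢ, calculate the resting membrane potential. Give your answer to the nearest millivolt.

Σ gᵢEᵢ = 11·(-78.2) + 16·(-25.0) = -1260.20
Σ gᵢ = 11 + 16 = 27
Vm = -1260.20 / 27 = -46.67 mV

-47 mV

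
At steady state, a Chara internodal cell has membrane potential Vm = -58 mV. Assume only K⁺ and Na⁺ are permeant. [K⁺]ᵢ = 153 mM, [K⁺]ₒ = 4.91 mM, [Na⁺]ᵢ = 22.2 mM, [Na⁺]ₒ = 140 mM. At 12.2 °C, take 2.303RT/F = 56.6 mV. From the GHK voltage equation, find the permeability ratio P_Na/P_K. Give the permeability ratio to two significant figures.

0.069

Let α = P_Na/P_K. GHK: Vm = 56.6·log₁₀[(Kₒ + α·Naₒ)/(Kᵢ + α·Naᵢ)].
10^(Vm/56.6) = 10^(-58.0/56.6) = 0.094464
So 0.094464·(Kᵢ + α·Naᵢ) = Kₒ + α·Naₒ → α = (0.094464·153.0 − 4.91) / (140.0 − 0.094464·22.2)
α = (14.45 − 4.91) / (140.0 − 2.097) = 9.543/137.9 = 0.0692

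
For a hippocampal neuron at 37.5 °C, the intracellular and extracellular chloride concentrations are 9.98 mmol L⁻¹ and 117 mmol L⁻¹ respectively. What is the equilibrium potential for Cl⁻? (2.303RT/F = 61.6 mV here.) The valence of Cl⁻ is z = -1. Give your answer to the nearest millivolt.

-66 mV

E = (61.6/z) · log₁₀([Cl⁻]_out/[Cl⁻]_in) with z = -1.
For an anion, dividing by z = -1 reverses the sign.
= (61.6/-1) · log₁₀(117/9.98) = -61.60 · log₁₀(11.72)
= -61.60 · (1.0691) = -65.85 mV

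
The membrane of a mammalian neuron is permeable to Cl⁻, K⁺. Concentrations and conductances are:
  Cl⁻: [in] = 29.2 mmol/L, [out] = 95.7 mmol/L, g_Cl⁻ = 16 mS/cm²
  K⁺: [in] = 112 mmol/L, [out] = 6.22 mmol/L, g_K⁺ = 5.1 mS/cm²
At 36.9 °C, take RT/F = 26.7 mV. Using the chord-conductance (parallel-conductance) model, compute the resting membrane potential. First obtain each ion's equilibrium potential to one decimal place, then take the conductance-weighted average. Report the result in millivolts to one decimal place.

E_Cl⁻ = (26.7/-1)·ln(95.7/29.2) = -31.7 mV
E_K⁺ = (26.7/1)·ln(6.22/112) = -77.2 mV
Vm = (Σ gᵢEᵢ)/(Σ gᵢ) = (16·-31.7 + 5.1·-77.2) / (16 + 5.1)
= -900.92 / 21.1 = -42.70 mV

-42.7 mV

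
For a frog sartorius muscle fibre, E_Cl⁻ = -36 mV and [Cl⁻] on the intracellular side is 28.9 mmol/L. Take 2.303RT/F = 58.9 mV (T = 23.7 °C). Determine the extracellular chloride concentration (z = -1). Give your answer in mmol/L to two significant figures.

120 mmol/L

Nernst: E = (58.9/-1) · log₁₀([out]/[in]), so log₁₀([out]/[in]) = -36.0 × -1 / 58.9 = 0.6112.
[out]/[in] = 10^(0.6112) = 4.085.
[out] = 4.085 × 28.9 = 118.1 mmol/L.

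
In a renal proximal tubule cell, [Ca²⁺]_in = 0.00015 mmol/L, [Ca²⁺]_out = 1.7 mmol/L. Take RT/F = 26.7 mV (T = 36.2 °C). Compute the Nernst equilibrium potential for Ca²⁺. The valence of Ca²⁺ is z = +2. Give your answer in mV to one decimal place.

E = (26.7/z) · ln([Ca²⁺]_out/[Ca²⁺]_in) with z = +2.
= (26.7/2) · ln(1.7/0.00015) = 13.35 · ln(1.133e+04)
= 13.35 · (9.3355) = 124.63 mV

124.6 mV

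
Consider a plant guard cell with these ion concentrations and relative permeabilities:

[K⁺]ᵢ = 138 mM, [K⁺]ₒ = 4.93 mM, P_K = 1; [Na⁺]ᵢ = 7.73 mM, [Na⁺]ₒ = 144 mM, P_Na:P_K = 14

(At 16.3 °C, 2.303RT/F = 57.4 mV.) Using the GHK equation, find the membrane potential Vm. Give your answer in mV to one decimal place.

52.5 mV

Vm = 57.4 · log₁₀[(Σ P·[cation]ₒ + Σ P·[anion]ᵢ) / (Σ P·[cation]ᵢ + Σ P·[anion]ₒ)]
Numerator = 1×4.93 + 14×144 = 2021
Denominator = 1×138 + 14×7.73 = 246.2
Vm = 57.4 · log₁₀(8.2078) = 57.4 × (0.9142) = 52.48 mV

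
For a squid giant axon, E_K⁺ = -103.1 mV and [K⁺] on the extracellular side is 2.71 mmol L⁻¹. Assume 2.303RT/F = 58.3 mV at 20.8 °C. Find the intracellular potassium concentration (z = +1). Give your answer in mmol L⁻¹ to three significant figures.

159 mmol L⁻¹

Nernst: E = (58.3/1) · log₁₀([out]/[in]), so log₁₀([out]/[in]) = -103.1 × 1 / 58.3 = -1.7684.
[out]/[in] = 10^(-1.7684) = 0.01704.
[in] = 2.71 / 0.01704 = 159 mmol L⁻¹.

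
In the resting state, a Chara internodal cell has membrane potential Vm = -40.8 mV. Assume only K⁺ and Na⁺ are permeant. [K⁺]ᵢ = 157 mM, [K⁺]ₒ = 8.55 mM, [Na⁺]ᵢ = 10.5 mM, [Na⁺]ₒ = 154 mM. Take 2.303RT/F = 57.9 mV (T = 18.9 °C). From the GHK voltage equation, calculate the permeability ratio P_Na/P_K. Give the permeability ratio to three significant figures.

Let α = P_Na/P_K. GHK: Vm = 57.9·log₁₀[(Kₒ + α·Naₒ)/(Kᵢ + α·Naᵢ)].
10^(Vm/57.9) = 10^(-40.8/57.9) = 0.1974
So 0.1974·(Kᵢ + α·Naᵢ) = Kₒ + α·Naₒ → α = (0.1974·157.0 − 8.55) / (154.0 − 0.1974·10.5)
α = (30.99 − 8.55) / (154.0 − 2.073) = 22.44/151.9 = 0.1477

0.148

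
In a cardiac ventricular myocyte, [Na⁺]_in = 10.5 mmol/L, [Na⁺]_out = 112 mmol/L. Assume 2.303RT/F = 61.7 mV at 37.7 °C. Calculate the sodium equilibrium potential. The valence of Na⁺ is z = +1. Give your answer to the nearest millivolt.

63 mV

E = (61.7/z) · log₁₀([Na⁺]_out/[Na⁺]_in) with z = +1.
= (61.7/1) · log₁₀(112/10.5) = 61.70 · log₁₀(10.67)
= 61.70 · (1.0280) = 63.43 mV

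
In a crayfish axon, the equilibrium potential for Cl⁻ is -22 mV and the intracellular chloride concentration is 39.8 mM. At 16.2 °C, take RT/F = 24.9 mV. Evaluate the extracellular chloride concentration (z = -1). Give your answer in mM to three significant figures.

Nernst: E = (24.9/-1) · ln([out]/[in]), so ln([out]/[in]) = -22.0 × -1 / 24.9 = 0.8835.
[out]/[in] = e^(0.8835) = 2.419.
[out] = 2.419 × 39.8 = 96.29 mM.

96.3 mM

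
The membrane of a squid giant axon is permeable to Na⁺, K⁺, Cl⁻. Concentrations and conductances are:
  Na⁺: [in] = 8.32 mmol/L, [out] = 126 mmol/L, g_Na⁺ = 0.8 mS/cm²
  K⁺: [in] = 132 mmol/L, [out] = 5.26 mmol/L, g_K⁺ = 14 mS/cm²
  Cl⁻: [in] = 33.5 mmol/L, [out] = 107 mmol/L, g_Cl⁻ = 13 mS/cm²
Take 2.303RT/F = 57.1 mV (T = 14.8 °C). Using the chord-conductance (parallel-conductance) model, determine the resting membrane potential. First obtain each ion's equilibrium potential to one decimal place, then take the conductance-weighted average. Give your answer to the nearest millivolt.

E_Na⁺ = (57.1/1)·log₁₀(126/8.32) = 67.4 mV
E_K⁺ = (57.1/1)·log₁₀(5.26/132) = -79.9 mV
E_Cl⁻ = (57.1/-1)·log₁₀(107/33.5) = -28.8 mV
Vm = (Σ gᵢEᵢ)/(Σ gᵢ) = (0.8·67.4 + 14·-79.9 + 13·-28.8) / (0.8 + 14 + 13)
= -1439.08 / 27.8 = -51.77 mV

-52 mV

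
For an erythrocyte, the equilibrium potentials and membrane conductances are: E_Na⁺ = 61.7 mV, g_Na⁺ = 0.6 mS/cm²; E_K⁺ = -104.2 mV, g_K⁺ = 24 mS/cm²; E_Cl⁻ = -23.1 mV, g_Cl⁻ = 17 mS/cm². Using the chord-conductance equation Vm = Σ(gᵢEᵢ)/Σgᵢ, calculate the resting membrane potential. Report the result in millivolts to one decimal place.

-68.7 mV

Σ gᵢEᵢ = 0.6·(61.7) + 24·(-104.2) + 17·(-23.1) = -2856.48
Σ gᵢ = 0.6 + 24 + 17 = 41.6
Vm = -2856.48 / 41.6 = -68.67 mV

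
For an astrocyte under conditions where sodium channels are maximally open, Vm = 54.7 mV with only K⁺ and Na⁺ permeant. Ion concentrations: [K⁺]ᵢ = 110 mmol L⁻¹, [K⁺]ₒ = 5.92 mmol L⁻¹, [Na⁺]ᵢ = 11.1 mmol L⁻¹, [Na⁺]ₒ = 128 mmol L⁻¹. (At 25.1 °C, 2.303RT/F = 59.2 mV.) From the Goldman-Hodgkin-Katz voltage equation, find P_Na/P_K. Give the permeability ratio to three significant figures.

26.3

Let α = P_Na/P_K. GHK: Vm = 59.2·log₁₀[(Kₒ + α·Naₒ)/(Kᵢ + α·Naᵢ)].
10^(Vm/59.2) = 10^(54.7/59.2) = 8.3943
So 8.3943·(Kᵢ + α·Naᵢ) = Kₒ + α·Naₒ → α = (8.3943·110.0 − 5.92) / (128.0 − 8.3943·11.1)
α = (923.4 − 5.92) / (128.0 − 93.18) = 917.5/34.82 = 26.35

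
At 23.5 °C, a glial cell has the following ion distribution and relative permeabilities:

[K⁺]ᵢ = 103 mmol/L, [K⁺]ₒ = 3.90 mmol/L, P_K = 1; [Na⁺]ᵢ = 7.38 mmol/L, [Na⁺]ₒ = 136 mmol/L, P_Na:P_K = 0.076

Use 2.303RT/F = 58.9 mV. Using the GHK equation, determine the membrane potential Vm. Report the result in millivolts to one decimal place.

Vm = 58.9 · log₁₀[(Σ P·[cation]ₒ + Σ P·[anion]ᵢ) / (Σ P·[cation]ᵢ + Σ P·[anion]ₒ)]
Numerator = 1×3.90 + 0.076×136 = 14.24
Denominator = 1×103 + 0.076×7.38 = 103.6
Vm = 58.9 · log₁₀(0.13747) = 58.9 × (-0.8618) = -50.76 mV

-50.8 mV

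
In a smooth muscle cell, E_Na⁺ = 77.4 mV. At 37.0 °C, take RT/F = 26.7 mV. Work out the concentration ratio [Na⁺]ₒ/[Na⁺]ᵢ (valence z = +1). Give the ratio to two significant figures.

ln([out]/[in]) = E·z/(26.7) = 77.4 × 1 / 26.7 = 2.8989
[out]/[in] = e^(2.8989) = 18.15

18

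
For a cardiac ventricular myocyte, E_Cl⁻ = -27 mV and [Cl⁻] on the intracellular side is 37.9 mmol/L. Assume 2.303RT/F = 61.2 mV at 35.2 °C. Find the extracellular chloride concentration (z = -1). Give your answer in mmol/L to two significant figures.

Nernst: E = (61.2/-1) · log₁₀([out]/[in]), so log₁₀([out]/[in]) = -27.0 × -1 / 61.2 = 0.4412.
[out]/[in] = 10^(0.4412) = 2.762.
[out] = 2.762 × 37.9 = 104.7 mmol/L.

100 mmol/L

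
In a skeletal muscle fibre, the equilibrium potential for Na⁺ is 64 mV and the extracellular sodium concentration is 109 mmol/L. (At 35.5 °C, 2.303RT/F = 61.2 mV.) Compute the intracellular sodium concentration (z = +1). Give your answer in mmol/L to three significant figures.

Nernst: E = (61.2/1) · log₁₀([out]/[in]), so log₁₀([out]/[in]) = 64.0 × 1 / 61.2 = 1.0458.
[out]/[in] = 10^(1.0458) = 11.11.
[in] = 109 / 11.11 = 9.81 mmol/L.

9.81 mmol/L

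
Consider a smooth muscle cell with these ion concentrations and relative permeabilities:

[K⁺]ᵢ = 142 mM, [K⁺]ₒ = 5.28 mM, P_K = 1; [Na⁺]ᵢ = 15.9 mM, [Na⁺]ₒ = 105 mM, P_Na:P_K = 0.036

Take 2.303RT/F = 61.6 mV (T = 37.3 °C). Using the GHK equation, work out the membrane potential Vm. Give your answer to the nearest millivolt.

-74 mV

Vm = 61.6 · log₁₀[(Σ P·[cation]ₒ + Σ P·[anion]ᵢ) / (Σ P·[cation]ᵢ + Σ P·[anion]ₒ)]
Numerator = 1×5.28 + 0.036×105 = 9.06
Denominator = 1×142 + 0.036×15.9 = 142.6
Vm = 61.6 · log₁₀(0.063547) = 61.6 × (-1.1969) = -73.73 mV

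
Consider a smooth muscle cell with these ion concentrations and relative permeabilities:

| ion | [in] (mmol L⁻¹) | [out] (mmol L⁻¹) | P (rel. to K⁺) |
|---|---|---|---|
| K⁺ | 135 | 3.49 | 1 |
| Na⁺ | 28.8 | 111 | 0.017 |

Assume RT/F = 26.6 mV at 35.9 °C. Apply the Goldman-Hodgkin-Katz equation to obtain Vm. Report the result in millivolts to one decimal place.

-85.8 mV

Vm = 26.6 · ln[(Σ P·[cation]ₒ + Σ P·[anion]ᵢ) / (Σ P·[cation]ᵢ + Σ P·[anion]ₒ)]
Numerator = 1×3.49 + 0.017×111 = 5.377
Denominator = 1×135 + 0.017×28.8 = 135.5
Vm = 26.6 · ln(0.039686) = 26.6 × (-3.2268) = -85.83 mV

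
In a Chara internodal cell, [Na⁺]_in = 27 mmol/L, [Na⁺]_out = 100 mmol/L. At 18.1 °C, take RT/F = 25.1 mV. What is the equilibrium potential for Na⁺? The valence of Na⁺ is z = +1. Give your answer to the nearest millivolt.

33 mV

E = (25.1/z) · ln([Na⁺]_out/[Na⁺]_in) with z = +1.
= (25.1/1) · ln(100/27) = 25.10 · ln(3.704)
= 25.10 · (1.3093) = 32.86 mV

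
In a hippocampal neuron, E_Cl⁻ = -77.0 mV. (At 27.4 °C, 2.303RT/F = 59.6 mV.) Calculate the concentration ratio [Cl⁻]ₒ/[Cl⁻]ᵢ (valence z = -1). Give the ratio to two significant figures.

20

log₁₀([out]/[in]) = E·z/(59.6) = -77.0 × -1 / 59.6 = 1.2919
[out]/[in] = 10^(1.2919) = 19.59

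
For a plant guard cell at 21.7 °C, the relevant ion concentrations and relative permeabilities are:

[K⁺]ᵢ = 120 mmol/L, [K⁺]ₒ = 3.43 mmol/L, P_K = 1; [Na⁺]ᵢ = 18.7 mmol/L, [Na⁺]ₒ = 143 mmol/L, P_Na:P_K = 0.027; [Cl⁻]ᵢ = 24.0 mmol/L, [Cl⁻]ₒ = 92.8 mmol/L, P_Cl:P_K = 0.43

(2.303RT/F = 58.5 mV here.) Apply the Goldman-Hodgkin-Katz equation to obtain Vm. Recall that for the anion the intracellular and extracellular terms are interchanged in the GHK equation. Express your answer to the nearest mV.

Vm = 58.5 · log₁₀[(Σ P·[cation]ₒ + Σ P·[anion]ᵢ) / (Σ P·[cation]ᵢ + Σ P·[anion]ₒ)]
Numerator = 1×3.43 + 0.027×143 + 0.43×24.0 = 17.61
Denominator = 1×120 + 0.027×18.7 + 0.43×92.8 = 160.4
Vm = 58.5 · log₁₀(0.10979) = 58.5 × (-0.9594) = -56.13 mV

-56 mV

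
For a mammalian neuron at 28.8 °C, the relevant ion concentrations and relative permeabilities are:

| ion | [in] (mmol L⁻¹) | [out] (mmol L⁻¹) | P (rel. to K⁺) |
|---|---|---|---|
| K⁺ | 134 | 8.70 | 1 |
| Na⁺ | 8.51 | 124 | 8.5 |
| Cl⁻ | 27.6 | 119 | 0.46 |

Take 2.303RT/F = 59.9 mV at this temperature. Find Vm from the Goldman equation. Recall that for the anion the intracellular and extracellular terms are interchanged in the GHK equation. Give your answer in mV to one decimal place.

36.8 mV

Vm = 59.9 · log₁₀[(Σ P·[cation]ₒ + Σ P·[anion]ᵢ) / (Σ P·[cation]ᵢ + Σ P·[anion]ₒ)]
Numerator = 1×8.70 + 8.5×124 + 0.46×27.6 = 1075
Denominator = 1×134 + 8.5×8.51 + 0.46×119 = 261.1
Vm = 59.9 · log₁₀(4.1191) = 59.9 × (0.6148) = 36.83 mV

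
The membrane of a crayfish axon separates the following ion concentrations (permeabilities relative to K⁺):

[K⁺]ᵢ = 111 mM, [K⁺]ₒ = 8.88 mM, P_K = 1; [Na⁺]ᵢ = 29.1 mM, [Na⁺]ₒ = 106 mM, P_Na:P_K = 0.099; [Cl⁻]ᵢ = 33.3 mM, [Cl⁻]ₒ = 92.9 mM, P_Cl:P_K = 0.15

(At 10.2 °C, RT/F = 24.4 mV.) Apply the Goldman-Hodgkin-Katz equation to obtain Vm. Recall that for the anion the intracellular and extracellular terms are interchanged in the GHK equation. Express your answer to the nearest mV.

Vm = 24.4 · ln[(Σ P·[cation]ₒ + Σ P·[anion]ᵢ) / (Σ P·[cation]ᵢ + Σ P·[anion]ₒ)]
Numerator = 1×8.88 + 0.099×106 + 0.15×33.3 = 24.37
Denominator = 1×111 + 0.099×29.1 + 0.15×92.9 = 127.8
Vm = 24.4 · ln(0.19066) = 24.4 × (-1.6573) = -40.44 mV

-40 mV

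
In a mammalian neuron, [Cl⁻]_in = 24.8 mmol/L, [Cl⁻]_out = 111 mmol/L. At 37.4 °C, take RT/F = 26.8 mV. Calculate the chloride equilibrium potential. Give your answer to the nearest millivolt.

E = (26.8/z) · ln([Cl⁻]_out/[Cl⁻]_in) with z = -1.
For an anion, dividing by z = -1 reverses the sign.
= (26.8/-1) · ln(111/24.8) = -26.80 · ln(4.476)
= -26.80 · (1.4987) = -40.16 mV

-40 mV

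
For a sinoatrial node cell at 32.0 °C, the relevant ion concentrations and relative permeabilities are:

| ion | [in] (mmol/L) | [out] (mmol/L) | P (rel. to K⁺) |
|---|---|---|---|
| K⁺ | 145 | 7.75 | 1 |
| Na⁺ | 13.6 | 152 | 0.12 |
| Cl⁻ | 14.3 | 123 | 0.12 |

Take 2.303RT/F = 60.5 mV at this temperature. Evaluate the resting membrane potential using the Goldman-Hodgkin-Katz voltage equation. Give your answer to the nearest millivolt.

-46 mV

Vm = 60.5 · log₁₀[(Σ P·[cation]ₒ + Σ P·[anion]ᵢ) / (Σ P·[cation]ᵢ + Σ P·[anion]ₒ)]
Numerator = 1×7.75 + 0.12×152 + 0.12×14.3 = 27.71
Denominator = 1×145 + 0.12×13.6 + 0.12×123 = 161.4
Vm = 60.5 · log₁₀(0.17167) = 60.5 × (-0.7653) = -46.30 mV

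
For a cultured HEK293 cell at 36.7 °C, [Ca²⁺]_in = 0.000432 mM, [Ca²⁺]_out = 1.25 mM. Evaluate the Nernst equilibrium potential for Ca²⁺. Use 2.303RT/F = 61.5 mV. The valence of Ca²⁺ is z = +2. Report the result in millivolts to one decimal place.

106.4 mV

E = (61.5/z) · log₁₀([Ca²⁺]_out/[Ca²⁺]_in) with z = +2.
= (61.5/2) · log₁₀(1.25/0.000432) = 30.75 · log₁₀(2894)
= 30.75 · (3.4614) = 106.44 mV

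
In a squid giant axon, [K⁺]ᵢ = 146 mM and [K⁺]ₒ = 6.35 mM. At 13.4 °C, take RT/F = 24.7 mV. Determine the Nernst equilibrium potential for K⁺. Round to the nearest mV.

-77 mV

E = (24.7/z) · ln([K⁺]_out/[K⁺]_in) with z = +1.
= (24.7/1) · ln(6.35/146) = 24.70 · ln(0.04349)
= 24.70 · (-3.1352) = -77.44 mV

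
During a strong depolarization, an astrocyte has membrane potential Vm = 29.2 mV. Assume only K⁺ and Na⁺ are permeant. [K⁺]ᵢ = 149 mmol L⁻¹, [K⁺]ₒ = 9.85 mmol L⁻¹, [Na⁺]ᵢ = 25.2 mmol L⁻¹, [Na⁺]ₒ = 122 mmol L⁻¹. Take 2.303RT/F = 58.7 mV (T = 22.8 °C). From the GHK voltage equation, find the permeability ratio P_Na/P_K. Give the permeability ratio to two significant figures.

11

Let α = P_Na/P_K. GHK: Vm = 58.7·log₁₀[(Kₒ + α·Naₒ)/(Kᵢ + α·Naᵢ)].
10^(Vm/58.7) = 10^(29.2/58.7) = 3.1437
So 3.1437·(Kᵢ + α·Naᵢ) = Kₒ + α·Naₒ → α = (3.1437·149.0 − 9.85) / (122.0 − 3.1437·25.2)
α = (468.4 − 9.85) / (122.0 − 79.22) = 458.6/42.78 = 10.72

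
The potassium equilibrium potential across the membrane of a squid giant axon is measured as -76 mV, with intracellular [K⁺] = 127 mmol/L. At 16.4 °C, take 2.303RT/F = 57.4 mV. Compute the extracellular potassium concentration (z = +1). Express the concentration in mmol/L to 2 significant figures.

Nernst: E = (57.4/1) · log₁₀([out]/[in]), so log₁₀([out]/[in]) = -76.0 × 1 / 57.4 = -1.3240.
[out]/[in] = 10^(-1.3240) = 0.04742.
[out] = 0.04742 × 127 = 6.022 mmol/L.

6.0 mmol/L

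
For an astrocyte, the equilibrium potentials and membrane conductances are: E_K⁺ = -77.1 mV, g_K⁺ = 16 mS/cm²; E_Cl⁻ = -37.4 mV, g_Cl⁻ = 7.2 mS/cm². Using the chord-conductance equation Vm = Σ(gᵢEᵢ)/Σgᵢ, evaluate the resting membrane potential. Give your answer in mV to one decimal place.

Σ gᵢEᵢ = 16·(-77.1) + 7.2·(-37.4) = -1502.88
Σ gᵢ = 16 + 7.2 = 23.2
Vm = -1502.88 / 23.2 = -64.78 mV

-64.8 mV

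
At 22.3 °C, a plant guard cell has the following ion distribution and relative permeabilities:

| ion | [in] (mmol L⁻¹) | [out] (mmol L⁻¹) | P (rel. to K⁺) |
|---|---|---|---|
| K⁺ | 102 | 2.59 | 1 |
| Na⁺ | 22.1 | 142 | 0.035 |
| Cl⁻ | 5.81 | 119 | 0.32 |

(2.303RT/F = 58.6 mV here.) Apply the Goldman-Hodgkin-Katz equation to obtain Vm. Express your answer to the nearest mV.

-69 mV

Vm = 58.6 · log₁₀[(Σ P·[cation]ₒ + Σ P·[anion]ᵢ) / (Σ P·[cation]ᵢ + Σ P·[anion]ₒ)]
Numerator = 1×2.59 + 0.035×142 + 0.32×5.81 = 9.419
Denominator = 1×102 + 0.035×22.1 + 0.32×119 = 140.9
Vm = 58.6 · log₁₀(0.066872) = 58.6 × (-1.1748) = -68.84 mV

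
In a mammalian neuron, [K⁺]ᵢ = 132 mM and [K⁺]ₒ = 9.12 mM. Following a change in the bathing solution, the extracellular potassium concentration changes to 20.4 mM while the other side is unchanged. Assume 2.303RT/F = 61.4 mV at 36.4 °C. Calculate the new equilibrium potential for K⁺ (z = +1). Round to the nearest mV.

After the shift: [K⁺]_out = 20.4, [K⁺]_in = 132 mM.
E_new = (61.4/1)·log₁₀(20.4/132) = 61.40 · (-0.8109) = -49.79 mV

-50 mV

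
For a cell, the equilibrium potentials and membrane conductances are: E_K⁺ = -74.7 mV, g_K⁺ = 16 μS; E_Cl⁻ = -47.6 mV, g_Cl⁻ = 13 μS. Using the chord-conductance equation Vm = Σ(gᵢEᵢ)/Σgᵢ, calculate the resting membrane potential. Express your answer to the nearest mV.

-63 mV

Σ gᵢEᵢ = 16·(-74.7) + 13·(-47.6) = -1814.00
Σ gᵢ = 16 + 13 = 29
Vm = -1814.00 / 29 = -62.55 mV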